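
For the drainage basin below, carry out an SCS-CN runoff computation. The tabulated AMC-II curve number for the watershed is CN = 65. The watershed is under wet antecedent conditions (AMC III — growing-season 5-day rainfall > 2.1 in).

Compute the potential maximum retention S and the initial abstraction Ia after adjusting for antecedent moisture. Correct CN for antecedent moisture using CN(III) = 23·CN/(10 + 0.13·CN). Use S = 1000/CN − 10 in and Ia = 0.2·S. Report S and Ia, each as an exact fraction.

CN(III) from CN(II)=65: (23·65)/(10 + 0.13·65) = 29900/369 ≈ 81.030
Retention S: 1000/CN − 10 with CN=81.030 → S = 700/299 ≈ 2.341 in
Initial abstraction Ia = S/5 = (700/299)/5 = 140/299 ≈ 0.468 in

S = 700/299 in ≈ 2.341 in; Ia = 140/299 in ≈ 0.468 in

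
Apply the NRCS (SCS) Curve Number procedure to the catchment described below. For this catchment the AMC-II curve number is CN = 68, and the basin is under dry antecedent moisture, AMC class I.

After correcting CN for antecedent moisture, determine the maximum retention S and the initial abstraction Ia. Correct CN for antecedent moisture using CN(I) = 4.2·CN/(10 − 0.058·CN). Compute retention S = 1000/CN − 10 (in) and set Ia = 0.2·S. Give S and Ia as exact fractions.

Dry (AMC I): CN(I) = 4.2·68/(10 − 0.058·68) = (1428/5)/(757/125) = 35700/757 ≈ 47.160
Retention S: 1000/CN − 10 with CN=47.160 → S = 4000/357 ≈ 11.204 in
Ia = 0.2S: 0.2·11.204 = 2.241 in (exactly 800/357)

S = 4000/357 in ≈ 11.204 in; Ia = 800/357 in ≈ 2.241 in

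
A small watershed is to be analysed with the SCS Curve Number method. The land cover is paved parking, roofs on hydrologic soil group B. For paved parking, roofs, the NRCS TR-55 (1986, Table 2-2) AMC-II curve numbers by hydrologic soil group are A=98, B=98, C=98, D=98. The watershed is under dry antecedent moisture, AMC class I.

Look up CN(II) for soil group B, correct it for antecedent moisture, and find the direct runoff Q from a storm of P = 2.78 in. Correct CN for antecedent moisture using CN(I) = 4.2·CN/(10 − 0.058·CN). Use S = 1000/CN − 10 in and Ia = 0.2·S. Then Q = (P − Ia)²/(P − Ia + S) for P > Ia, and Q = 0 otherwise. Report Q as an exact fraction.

NRCS table: paved parking, roofs, soil group B → CN(II) = 98
Adjust CN=98 to AMC I: 4.2·98/(10 − 0.058·98) → (2058/5) ÷ (1079/250) = 102900/1079 ≈ 95.366
Max retention: S = 1000/(102900/1079) − 10 = 500/1029 in (≈ 0.486 in)
Ia = 0.2S: 0.2·0.486 = 0.097 in (exactly 100/1029)
Since P=2.780 > Ia=0.097: effective rainfall P−Ia = 138031/51450 in
Q: (138031/51450)² ÷ (163031/51450) = 19052556961/8387944950 in (≈ 2.271 in)

Q = 19052556961/8387944950 in ≈ 2.271 in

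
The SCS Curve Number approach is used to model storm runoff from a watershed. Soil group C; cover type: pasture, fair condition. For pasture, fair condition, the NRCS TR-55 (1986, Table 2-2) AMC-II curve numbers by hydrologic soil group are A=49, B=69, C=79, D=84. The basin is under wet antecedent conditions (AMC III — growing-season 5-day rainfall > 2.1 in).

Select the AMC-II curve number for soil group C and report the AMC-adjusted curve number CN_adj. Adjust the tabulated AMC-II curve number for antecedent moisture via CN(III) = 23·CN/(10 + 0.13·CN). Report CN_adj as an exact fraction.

CN_adj = 181700/2027 ≈ 89.640

NRCS table: pasture, fair condition, soil group C → CN(II) = 79
Wet (AMC III): CN(III) = 23·79/(10 + 0.13·79) = 1817/(2027/100) = 181700/2027 ≈ 89.640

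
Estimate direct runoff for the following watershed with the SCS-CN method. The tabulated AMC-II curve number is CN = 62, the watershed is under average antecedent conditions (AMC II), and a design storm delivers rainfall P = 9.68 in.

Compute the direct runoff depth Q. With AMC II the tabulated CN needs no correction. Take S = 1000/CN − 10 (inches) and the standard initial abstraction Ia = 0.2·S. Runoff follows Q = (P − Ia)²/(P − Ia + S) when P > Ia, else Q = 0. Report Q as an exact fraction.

Q = 21464352/4379525 in ≈ 4.901 in

AMC II — tabulated CN = 62 applies directly.
Max retention: S = 1000/62 − 10 = 190/31 in (≈ 6.129 in)
Initial abstraction Ia = S/5 = (190/31)/5 = 38/31 ≈ 1.226 in
Since P=9.680 > Ia=1.226: effective rainfall P−Ia = 6552/775 in
Runoff Q = (P−Ia)²/(P−Ia+S) = (8.454)²/(8.454+6.129) = 21464352/4379525 ≈ 4.901 in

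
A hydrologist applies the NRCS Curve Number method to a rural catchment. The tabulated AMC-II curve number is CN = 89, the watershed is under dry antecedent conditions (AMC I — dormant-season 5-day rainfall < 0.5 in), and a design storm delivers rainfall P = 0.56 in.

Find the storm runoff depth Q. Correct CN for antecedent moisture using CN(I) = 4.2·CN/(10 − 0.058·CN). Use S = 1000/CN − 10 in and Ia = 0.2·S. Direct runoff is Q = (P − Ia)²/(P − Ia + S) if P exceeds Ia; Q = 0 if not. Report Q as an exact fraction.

Adjust CN=89 to AMC I: 4.2·89/(10 − 0.058·89) → (1869/5) ÷ (2419/500) = 186900/2419 ≈ 77.263
Max retention: S = 1000/(186900/2419) − 10 = 5500/1869 in (≈ 2.943 in)
Ia = 0.2S: 0.2·2.943 = 0.589 in (exactly 1100/1869)
P = 0.560 ≤ Ia = 0.589 in: entire storm abstracted, Q = 0.

Q = 0 in ≈ 0.000 in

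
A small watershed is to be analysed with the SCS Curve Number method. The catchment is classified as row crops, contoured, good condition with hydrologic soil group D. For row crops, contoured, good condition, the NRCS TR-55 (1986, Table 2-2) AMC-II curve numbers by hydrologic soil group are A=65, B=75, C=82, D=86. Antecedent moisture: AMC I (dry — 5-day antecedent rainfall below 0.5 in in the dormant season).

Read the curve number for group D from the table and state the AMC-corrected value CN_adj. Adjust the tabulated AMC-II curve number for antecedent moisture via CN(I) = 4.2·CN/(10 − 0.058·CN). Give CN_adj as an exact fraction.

NRCS table: row crops, contoured, good condition, soil group D → CN(II) = 86
CN(I) from CN(II)=86: (4.2·86)/(10 − 0.058·86) = 12900/179 ≈ 72.067

CN_adj = 12900/179 ≈ 72.067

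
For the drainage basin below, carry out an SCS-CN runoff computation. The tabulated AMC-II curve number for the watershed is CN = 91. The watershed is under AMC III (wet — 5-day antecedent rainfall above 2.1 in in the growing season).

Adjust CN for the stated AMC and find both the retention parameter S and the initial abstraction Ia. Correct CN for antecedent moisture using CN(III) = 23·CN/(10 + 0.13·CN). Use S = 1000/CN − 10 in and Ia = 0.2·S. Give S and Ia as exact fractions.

CN(III) from CN(II)=91: (23·91)/(10 + 0.13·91) = 209300/2183 ≈ 95.877
Max retention: S = 1000/(209300/2183) − 10 = 900/2093 in (≈ 0.430 in)
Ia = 0.2S: 0.2·0.430 = 0.086 in (exactly 180/2093)

S = 900/2093 in ≈ 0.430 in; Ia = 180/2093 in ≈ 0.086 in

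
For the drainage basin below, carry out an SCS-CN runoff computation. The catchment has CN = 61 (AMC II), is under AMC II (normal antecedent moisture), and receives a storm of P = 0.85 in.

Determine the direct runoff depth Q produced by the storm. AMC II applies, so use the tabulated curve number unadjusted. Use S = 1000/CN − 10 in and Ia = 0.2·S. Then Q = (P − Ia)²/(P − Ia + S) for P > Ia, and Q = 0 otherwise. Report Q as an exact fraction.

Average conditions: CN = 61 (no AMC adjustment).
S = 1000/61 − 10 = 390/61 in ≈ 6.393 in
Initial abstraction Ia = S/5 = (390/61)/5 = 78/61 ≈ 1.279 in
P = 0.850 ≤ Ia = 1.279 in: entire storm abstracted, Q = 0.

Q = 0 in ≈ 0.000 in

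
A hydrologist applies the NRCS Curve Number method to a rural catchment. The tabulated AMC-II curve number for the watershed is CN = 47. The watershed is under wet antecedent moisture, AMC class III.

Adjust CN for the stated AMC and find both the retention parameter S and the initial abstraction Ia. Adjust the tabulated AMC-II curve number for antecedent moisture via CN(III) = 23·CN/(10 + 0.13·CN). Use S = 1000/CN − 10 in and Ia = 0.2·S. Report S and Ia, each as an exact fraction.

CN(III) from CN(II)=47: (23·47)/(10 + 0.13·47) = 108100/1611 ≈ 67.101
S = 1000/(108100/1611) − 10 = 5300/1081 in ≈ 4.903 in
Initial abstraction Ia = S/5 = (5300/1081)/5 = 1060/1081 ≈ 0.981 in

S = 5300/1081 in ≈ 4.903 in; Ia = 1060/1081 in ≈ 0.981 in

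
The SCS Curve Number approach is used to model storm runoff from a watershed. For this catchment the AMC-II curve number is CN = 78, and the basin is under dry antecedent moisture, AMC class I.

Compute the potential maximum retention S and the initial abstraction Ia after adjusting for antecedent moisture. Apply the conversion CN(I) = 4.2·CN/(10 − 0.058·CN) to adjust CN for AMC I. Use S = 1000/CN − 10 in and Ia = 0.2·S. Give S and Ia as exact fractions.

S = 5500/819 in ≈ 6.716 in; Ia = 1100/819 in ≈ 1.343 in

Adjust CN=78 to AMC I: 4.2·78/(10 − 0.058·78) → (1638/5) ÷ (1369/250) = 81900/1369 ≈ 59.825
Max retention: S = 1000/(81900/1369) − 10 = 5500/819 in (≈ 6.716 in)
Initial abstraction Ia = S/5 = (5500/819)/5 = 1100/819 ≈ 1.343 in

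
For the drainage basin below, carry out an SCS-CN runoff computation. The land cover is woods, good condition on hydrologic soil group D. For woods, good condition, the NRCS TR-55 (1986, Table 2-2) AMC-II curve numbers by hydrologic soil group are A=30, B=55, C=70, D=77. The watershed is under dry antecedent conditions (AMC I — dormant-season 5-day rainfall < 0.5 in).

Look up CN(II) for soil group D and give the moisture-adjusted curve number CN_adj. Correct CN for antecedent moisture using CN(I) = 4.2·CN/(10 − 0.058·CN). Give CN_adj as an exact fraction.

NRCS table: woods, good condition, soil group D → CN(II) = 77
Adjust CN=77 to AMC I: 4.2·77/(10 − 0.058·77) → (1617/5) ÷ (2767/500) = 161700/2767 ≈ 58.439

CN_adj = 161700/2767 ≈ 58.439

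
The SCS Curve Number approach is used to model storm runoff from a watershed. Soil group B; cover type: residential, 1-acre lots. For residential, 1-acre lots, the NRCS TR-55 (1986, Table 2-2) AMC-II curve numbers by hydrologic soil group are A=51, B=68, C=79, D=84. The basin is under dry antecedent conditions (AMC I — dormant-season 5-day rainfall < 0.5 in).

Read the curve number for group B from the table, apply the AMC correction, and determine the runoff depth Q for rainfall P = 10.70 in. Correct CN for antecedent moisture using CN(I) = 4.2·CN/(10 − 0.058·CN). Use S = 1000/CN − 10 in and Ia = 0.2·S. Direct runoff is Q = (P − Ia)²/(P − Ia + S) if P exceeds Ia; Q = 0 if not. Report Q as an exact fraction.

Q = 911979601/250610430 in ≈ 3.639 in

NRCS table: residential, 1-acre lots, soil group B → CN(II) = 68
Dry (AMC I): CN(I) = 4.2·68/(10 − 0.058·68) = (1428/5)/(757/125) = 35700/757 ≈ 47.160
Retention S: 1000/CN − 10 with CN=47.160 → S = 4000/357 ≈ 11.204 in
Ia = 0.2S: 0.2·11.204 = 2.241 in (exactly 800/357)
P − Ia = 10.700 − 2.241 = 30199/3570 ≈ 8.459 in (> 0, runoff occurs)
Runoff Q = (P−Ia)²/(P−Ia+S) = (8.459)²/(8.459+11.204) = 911979601/250610430 ≈ 3.639 in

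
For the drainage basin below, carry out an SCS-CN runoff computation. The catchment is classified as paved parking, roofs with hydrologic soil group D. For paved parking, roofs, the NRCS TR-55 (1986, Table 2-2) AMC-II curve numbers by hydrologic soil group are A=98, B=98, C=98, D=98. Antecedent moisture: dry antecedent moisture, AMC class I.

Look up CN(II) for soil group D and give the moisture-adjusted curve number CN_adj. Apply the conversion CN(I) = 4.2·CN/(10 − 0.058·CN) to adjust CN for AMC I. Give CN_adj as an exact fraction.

CN_adj = 102900/1079 ≈ 95.366

NRCS table: paved parking, roofs, soil group D → CN(II) = 98
Dry (AMC I): CN(I) = 4.2·98/(10 − 0.058·98) = (2058/5)/(1079/250) = 102900/1079 ≈ 95.366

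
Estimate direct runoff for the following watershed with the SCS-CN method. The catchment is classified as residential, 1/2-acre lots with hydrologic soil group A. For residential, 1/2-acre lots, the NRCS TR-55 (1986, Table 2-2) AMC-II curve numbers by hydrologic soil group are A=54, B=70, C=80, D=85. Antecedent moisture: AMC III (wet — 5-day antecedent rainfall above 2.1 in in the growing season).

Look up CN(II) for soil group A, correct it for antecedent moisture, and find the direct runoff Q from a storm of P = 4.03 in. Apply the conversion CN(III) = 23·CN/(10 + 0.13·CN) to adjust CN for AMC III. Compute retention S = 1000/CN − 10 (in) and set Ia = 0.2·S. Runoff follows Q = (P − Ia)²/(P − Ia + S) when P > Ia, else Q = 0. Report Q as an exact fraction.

NRCS table: residential, 1/2-acre lots, soil group A → CN(II) = 54
Adjust CN=54 to AMC III: 23·54/(10 + 0.13·54) → 1242 ÷ (851/50) = 2700/37 ≈ 72.973
S = 1000/(2700/37) − 10 = 100/27 in ≈ 3.704 in
Initial abstraction Ia = S/5 = (100/27)/5 = 20/27 ≈ 0.741 in
P − Ia = 4.030 − 0.741 = 8881/2700 ≈ 3.289 in (> 0, runoff occurs)
Runoff Q = (P−Ia)²/(P−Ia+S) = (3.289)²/(3.289+3.704) = 78872161/50978700 ≈ 1.547 in

Q = 78872161/50978700 in ≈ 1.547 in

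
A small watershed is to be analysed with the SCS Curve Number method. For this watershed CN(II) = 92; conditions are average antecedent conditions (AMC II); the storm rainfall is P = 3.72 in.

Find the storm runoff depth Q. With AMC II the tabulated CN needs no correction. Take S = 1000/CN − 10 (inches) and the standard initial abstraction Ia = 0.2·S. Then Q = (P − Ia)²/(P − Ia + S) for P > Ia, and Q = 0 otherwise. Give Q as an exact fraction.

Average conditions: CN = 92 (no AMC adjustment).
Retention S: 1000/CN − 10 with CN=92.000 → S = 20/23 ≈ 0.870 in
Initial abstraction Ia = S/5 = (20/23)/5 = 4/23 ≈ 0.174 in
Since P=3.720 > Ia=0.174: effective rainfall P−Ia = 2039/575 in
Runoff Q = (P−Ia)²/(P−Ia+S) = (3.546)²/(3.546+0.870) = 4157521/1459925 ≈ 2.848 in

Q = 4157521/1459925 in ≈ 2.848 in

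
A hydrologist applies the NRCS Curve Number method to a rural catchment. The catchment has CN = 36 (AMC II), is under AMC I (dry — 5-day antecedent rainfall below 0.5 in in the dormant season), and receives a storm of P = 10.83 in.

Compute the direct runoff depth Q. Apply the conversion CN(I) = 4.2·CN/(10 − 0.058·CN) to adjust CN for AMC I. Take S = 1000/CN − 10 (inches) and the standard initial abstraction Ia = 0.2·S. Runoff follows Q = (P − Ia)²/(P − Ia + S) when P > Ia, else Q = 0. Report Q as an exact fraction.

CN(I) from CN(II)=36: (4.2·36)/(10 − 0.058·36) = 18900/989 ≈ 19.110
Retention S: 1000/CN − 10 with CN=19.110 → S = 8000/189 ≈ 42.328 in
Ia = 0.2·(8000/189) = 1600/189 in ≈ 8.466 in
Since P=10.830 > Ia=8.466: effective rainfall P−Ia = 44687/18900 in
Q: (44687/18900)² ÷ (844687/18900) = 1996927969/15964584300 in (≈ 0.125 in)

Q = 1996927969/15964584300 in ≈ 0.125 in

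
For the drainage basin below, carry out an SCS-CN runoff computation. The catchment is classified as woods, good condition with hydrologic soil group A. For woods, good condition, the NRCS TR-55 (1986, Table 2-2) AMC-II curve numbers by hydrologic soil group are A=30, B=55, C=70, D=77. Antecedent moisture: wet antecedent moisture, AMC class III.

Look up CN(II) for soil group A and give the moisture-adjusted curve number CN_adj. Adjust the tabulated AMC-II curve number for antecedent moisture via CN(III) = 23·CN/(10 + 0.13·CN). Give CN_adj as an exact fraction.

CN_adj = 6900/139 ≈ 49.640

NRCS table: woods, good condition, soil group A → CN(II) = 30
Wet (AMC III): CN(III) = 23·30/(10 + 0.13·30) = 690/(139/10) = 6900/139 ≈ 49.640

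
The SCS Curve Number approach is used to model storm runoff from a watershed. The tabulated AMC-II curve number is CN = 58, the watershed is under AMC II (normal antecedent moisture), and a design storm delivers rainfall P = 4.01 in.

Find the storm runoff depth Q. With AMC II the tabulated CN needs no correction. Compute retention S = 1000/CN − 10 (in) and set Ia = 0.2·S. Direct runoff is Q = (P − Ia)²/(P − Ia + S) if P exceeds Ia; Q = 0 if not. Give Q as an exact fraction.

AMC II — tabulated CN = 58 applies directly.
Retention S: 1000/CN − 10 with CN=58.000 → S = 210/29 ≈ 7.241 in
Ia = 0.2·(210/29) = 42/29 in ≈ 1.448 in
P − Ia = 4.010 − 1.448 = 7429/2900 ≈ 2.562 in (> 0, runoff occurs)
Q: (7429/2900)² ÷ (28429/2900) = 55190041/82444100 in (≈ 0.669 in)

Q = 55190041/82444100 in ≈ 0.669 in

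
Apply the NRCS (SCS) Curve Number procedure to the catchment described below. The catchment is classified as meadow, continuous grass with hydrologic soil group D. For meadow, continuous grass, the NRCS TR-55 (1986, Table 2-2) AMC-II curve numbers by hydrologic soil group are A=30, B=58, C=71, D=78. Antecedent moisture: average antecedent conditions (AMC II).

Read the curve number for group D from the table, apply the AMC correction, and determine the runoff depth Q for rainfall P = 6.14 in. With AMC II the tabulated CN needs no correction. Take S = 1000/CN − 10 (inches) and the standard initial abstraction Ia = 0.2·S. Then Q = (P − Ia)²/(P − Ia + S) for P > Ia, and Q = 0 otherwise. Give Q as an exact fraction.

NRCS table: meadow, continuous grass, soil group D → CN(II) = 78
CN(II) = 78; AMC II needs no correction.
Retention S: 1000/CN − 10 with CN=78.000 → S = 110/39 ≈ 2.821 in
Ia = 0.2·(110/39) = 22/39 in ≈ 0.564 in
Since P=6.140 > Ia=0.564: effective rainfall P−Ia = 10873/1950 in
Q = (10873/1950)²/((10873/1950) + 110/39) = (118222129/3802500)/(16373/1950) = 118222129/31927350 in ≈ 3.703 in

Q = 118222129/31927350 in ≈ 3.703 in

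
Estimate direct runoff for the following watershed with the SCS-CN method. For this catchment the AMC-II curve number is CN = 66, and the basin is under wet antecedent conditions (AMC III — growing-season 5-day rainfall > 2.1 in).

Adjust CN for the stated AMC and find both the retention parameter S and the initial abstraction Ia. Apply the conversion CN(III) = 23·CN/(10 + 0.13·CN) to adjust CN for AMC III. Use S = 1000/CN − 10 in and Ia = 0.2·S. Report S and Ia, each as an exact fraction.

Adjust CN=66 to AMC III: 23·66/(10 + 0.13·66) → 1518 ÷ (929/50) = 75900/929 ≈ 81.701
Retention S: 1000/CN − 10 with CN=81.701 → S = 1700/759 ≈ 2.240 in
Ia = 0.2·(1700/759) = 340/759 in ≈ 0.448 in

S = 1700/759 in ≈ 2.240 in; Ia = 340/759 in ≈ 0.448 in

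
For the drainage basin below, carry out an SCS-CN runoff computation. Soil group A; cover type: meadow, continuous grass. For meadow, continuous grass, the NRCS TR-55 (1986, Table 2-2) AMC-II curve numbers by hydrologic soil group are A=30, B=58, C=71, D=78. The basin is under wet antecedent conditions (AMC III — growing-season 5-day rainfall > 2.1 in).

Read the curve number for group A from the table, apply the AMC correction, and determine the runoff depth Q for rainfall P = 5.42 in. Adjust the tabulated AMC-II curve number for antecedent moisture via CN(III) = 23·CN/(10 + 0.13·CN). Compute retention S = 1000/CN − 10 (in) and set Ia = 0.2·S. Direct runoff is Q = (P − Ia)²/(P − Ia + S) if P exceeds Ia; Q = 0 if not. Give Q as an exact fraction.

Q = 136866601/161111550 in ≈ 0.850 in

NRCS table: meadow, continuous grass, soil group A → CN(II) = 30
Wet (AMC III): CN(III) = 23·30/(10 + 0.13·30) = 690/(139/10) = 6900/139 ≈ 49.640
Retention S: 1000/CN − 10 with CN=49.640 → S = 700/69 ≈ 10.145 in
Initial abstraction Ia = S/5 = (700/69)/5 = 140/69 ≈ 2.029 in
Excess rainfall: 5.420 − 2.029 = 3.391 in; P > Ia so Q > 0
Q = (11699/3450)²/((11699/3450) + 700/69) = (136866601/11902500)/(46699/3450) = 136866601/161111550 in ≈ 0.850 in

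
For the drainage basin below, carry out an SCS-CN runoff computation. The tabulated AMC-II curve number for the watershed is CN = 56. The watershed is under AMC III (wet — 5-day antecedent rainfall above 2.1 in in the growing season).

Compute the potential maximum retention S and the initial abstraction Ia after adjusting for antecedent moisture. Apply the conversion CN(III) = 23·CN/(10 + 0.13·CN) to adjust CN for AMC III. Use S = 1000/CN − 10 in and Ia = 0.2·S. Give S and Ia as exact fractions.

S = 550/161 in ≈ 3.416 in; Ia = 110/161 in ≈ 0.683 in

CN(III) from CN(II)=56: (23·56)/(10 + 0.13·56) = 4025/54 ≈ 74.537
Max retention: S = 1000/(4025/54) − 10 = 550/161 in (≈ 3.416 in)
Ia = 0.2·(550/161) = 110/161 in ≈ 0.683 in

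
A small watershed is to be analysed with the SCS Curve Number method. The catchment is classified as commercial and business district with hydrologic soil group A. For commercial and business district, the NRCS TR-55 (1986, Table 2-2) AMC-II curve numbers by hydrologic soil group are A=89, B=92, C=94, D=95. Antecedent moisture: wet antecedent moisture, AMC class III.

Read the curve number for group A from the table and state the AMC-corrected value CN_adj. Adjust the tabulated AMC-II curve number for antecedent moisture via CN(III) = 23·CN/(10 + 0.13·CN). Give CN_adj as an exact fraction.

NRCS table: commercial and business district, soil group A → CN(II) = 89
Adjust CN=89 to AMC III: 23·89/(10 + 0.13·89) → 2047 ÷ (2157/100) = 204700/2157 ≈ 94.900

CN_adj = 204700/2157 ≈ 94.900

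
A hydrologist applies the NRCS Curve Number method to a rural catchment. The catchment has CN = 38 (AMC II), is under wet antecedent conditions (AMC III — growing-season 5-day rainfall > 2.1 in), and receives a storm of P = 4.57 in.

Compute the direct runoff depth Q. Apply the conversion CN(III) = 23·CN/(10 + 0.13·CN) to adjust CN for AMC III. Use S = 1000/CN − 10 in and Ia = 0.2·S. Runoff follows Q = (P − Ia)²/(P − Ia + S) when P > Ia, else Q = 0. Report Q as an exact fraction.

Wet (AMC III): CN(III) = 23·38/(10 + 0.13·38) = 874/(747/50) = 43700/747 ≈ 58.501
S = 1000/(43700/747) − 10 = 3100/437 in ≈ 7.094 in
Initial abstraction Ia = S/5 = (3100/437)/5 = 620/437 ≈ 1.419 in
Excess rainfall: 4.570 − 1.419 = 3.151 in; P > Ia so Q > 0
Q = (137709/43700)²/((137709/43700) + 3100/437) = (18963768681/1909690000)/(447709/43700) = 18963768681/19564883300 in ≈ 0.969 in

Q = 18963768681/19564883300 in ≈ 0.969 in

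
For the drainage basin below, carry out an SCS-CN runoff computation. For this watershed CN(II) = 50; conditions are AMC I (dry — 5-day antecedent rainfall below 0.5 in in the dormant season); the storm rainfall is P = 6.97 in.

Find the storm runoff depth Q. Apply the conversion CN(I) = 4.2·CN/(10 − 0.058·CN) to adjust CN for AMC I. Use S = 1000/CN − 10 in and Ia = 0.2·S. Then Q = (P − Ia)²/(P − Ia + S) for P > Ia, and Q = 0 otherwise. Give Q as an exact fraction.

Q = 21501769/114737700 in ≈ 0.187 in

CN(I) from CN(II)=50: (4.2·50)/(10 − 0.058·50) = 2100/71 ≈ 29.577
Retention S: 1000/CN − 10 with CN=29.577 → S = 500/21 ≈ 23.810 in
Ia = 0.2S: 0.2·23.810 = 4.762 in (exactly 100/21)
P − Ia = 6.970 − 4.762 = 4637/2100 ≈ 2.208 in (> 0, runoff occurs)
Runoff Q = (P−Ia)²/(P−Ia+S) = (2.208)²/(2.208+23.810) = 21501769/114737700 ≈ 0.187 in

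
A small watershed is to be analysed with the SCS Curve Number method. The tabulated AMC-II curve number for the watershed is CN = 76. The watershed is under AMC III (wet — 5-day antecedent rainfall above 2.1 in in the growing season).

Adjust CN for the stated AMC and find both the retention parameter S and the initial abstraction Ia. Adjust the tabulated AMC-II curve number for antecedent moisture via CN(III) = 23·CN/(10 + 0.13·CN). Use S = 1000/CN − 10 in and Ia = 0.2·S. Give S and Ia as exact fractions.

S = 600/437 in ≈ 1.373 in; Ia = 120/437 in ≈ 0.275 in

Wet (AMC III): CN(III) = 23·76/(10 + 0.13·76) = 1748/(497/25) = 43700/497 ≈ 87.928
S = 1000/(43700/497) − 10 = 600/437 in ≈ 1.373 in
Ia = 0.2·(600/437) = 120/437 in ≈ 0.275 in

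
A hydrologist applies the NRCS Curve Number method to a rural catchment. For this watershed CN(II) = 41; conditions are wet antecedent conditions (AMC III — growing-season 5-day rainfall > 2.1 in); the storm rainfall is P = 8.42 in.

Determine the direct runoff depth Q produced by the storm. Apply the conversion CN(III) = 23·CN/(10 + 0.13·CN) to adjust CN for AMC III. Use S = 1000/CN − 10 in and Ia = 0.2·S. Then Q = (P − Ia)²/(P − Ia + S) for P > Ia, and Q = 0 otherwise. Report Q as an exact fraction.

Q = 114246028009/29846091450 in ≈ 3.828 in

CN(III) from CN(II)=41: (23·41)/(10 + 0.13·41) = 94300/1533 ≈ 61.513
S = 1000/(94300/1533) − 10 = 5900/943 in ≈ 6.257 in
Initial abstraction Ia = S/5 = (5900/943)/5 = 1180/943 ≈ 1.251 in
P − Ia = 8.420 − 1.251 = 338003/47150 ≈ 7.169 in (> 0, runoff occurs)
Q = (338003/47150)²/((338003/47150) + 5900/943) = (114246028009/2223122500)/(633003/47150) = 114246028009/29846091450 in ≈ 3.828 in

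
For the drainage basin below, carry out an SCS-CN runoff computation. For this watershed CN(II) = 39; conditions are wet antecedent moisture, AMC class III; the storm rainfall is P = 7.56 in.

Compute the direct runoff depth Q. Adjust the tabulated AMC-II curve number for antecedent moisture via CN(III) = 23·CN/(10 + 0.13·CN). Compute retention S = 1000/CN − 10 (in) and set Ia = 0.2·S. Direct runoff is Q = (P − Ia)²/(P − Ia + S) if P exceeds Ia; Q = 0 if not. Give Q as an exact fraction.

Adjust CN=39 to AMC III: 23·39/(10 + 0.13·39) → 897 ÷ (1507/100) = 89700/1507 ≈ 59.522
Max retention: S = 1000/(89700/1507) − 10 = 6100/897 in (≈ 6.800 in)
Initial abstraction Ia = S/5 = (6100/897)/5 = 1220/897 ≈ 1.360 in
Since P=7.560 > Ia=1.360: effective rainfall P−Ia = 139033/22425 in
Q: (139033/22425)² ÷ (291533/22425) = 19330175089/6537627525 in (≈ 2.957 in)

Q = 19330175089/6537627525 in ≈ 2.957 in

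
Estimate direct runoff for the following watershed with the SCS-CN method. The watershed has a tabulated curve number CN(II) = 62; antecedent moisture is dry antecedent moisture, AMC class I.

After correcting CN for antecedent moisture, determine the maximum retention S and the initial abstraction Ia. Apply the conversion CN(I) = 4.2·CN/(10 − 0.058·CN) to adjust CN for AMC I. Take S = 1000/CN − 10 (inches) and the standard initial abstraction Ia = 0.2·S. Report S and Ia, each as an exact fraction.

S = 9500/651 in ≈ 14.593 in; Ia = 1900/651 in ≈ 2.919 in

Dry (AMC I): CN(I) = 4.2·62/(10 − 0.058·62) = (1302/5)/(1601/250) = 65100/1601 ≈ 40.662
Max retention: S = 1000/(65100/1601) − 10 = 9500/651 in (≈ 14.593 in)
Ia = 0.2·(9500/651) = 1900/651 in ≈ 2.919 in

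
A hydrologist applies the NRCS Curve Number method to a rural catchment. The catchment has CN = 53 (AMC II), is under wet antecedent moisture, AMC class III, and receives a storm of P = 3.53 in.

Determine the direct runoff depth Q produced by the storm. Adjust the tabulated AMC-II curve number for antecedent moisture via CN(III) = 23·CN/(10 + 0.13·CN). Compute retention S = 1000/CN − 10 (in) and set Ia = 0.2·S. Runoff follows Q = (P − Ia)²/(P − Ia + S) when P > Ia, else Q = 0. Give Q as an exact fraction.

Adjust CN=53 to AMC III: 23·53/(10 + 0.13·53) → 1219 ÷ (1689/100) = 121900/1689 ≈ 72.173
Max retention: S = 1000/(121900/1689) − 10 = 4700/1219 in (≈ 3.856 in)
Initial abstraction Ia = S/5 = (4700/1219)/5 = 940/1219 ≈ 0.771 in
Since P=3.530 > Ia=0.771: effective rainfall P−Ia = 336307/121900 in
Runoff Q = (P−Ia)²/(P−Ia+S) = (2.759)²/(2.759+3.856) = 113102398249/98288823300 ≈ 1.151 in

Q = 113102398249/98288823300 in ≈ 1.151 in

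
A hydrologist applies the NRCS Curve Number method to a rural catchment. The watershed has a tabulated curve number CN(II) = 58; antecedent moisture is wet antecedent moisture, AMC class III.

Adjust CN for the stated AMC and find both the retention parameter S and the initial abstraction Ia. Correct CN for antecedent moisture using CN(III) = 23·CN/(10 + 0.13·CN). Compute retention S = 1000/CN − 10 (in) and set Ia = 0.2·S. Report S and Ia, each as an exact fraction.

Adjust CN=58 to AMC III: 23·58/(10 + 0.13·58) → 1334 ÷ (877/50) = 66700/877 ≈ 76.055
Max retention: S = 1000/(66700/877) − 10 = 2100/667 in (≈ 3.148 in)
Ia = 0.2·(2100/667) = 420/667 in ≈ 0.630 in

S = 2100/667 in ≈ 3.148 in; Ia = 420/667 in ≈ 0.630 in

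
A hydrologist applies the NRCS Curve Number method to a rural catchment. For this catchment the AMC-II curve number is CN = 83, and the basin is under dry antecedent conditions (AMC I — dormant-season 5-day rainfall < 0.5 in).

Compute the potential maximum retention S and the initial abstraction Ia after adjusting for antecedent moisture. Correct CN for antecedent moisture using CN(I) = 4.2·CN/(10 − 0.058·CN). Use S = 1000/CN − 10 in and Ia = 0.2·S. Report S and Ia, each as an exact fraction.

S = 8500/1743 in ≈ 4.877 in; Ia = 1700/1743 in ≈ 0.975 in

Dry (AMC I): CN(I) = 4.2·83/(10 − 0.058·83) = (1743/5)/(2593/500) = 174300/2593 ≈ 67.219
S = 1000/(174300/2593) − 10 = 8500/1743 in ≈ 4.877 in
Ia = 0.2·(8500/1743) = 1700/1743 in ≈ 0.975 in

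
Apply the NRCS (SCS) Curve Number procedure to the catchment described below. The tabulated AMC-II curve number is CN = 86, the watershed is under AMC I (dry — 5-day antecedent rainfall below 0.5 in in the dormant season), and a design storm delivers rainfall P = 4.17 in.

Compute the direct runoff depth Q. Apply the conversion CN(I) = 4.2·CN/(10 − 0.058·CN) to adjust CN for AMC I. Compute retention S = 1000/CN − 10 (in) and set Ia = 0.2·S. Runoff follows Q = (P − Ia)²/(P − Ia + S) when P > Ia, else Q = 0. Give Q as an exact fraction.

Adjust CN=86 to AMC I: 4.2·86/(10 − 0.058·86) → (1806/5) ÷ (1253/250) = 12900/179 ≈ 72.067
Max retention: S = 1000/(12900/179) − 10 = 500/129 in (≈ 3.876 in)
Ia = 0.2·(500/129) = 100/129 in ≈ 0.775 in
Since P=4.170 > Ia=0.775: effective rainfall P−Ia = 43793/12900 in
Q = (43793/12900)²/((43793/12900) + 500/129) = (1917826849/166410000)/(93793/12900) = 1917826849/1209929700 in ≈ 1.585 in

Q = 1917826849/1209929700 in ≈ 1.585 in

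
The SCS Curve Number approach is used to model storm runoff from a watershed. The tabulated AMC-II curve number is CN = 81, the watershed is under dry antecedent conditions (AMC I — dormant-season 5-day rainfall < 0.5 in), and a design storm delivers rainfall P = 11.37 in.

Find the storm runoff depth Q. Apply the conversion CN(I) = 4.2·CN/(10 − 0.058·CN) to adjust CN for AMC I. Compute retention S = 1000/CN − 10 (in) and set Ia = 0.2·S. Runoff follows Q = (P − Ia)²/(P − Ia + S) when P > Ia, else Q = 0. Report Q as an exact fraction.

Adjust CN=81 to AMC I: 4.2·81/(10 − 0.058·81) → (1701/5) ÷ (2651/500) = 170100/2651 ≈ 64.164
Retention S: 1000/CN − 10 with CN=64.164 → S = 9500/1701 ≈ 5.585 in
Initial abstraction Ia = S/5 = (9500/1701)/5 = 1900/1701 ≈ 1.117 in
Since P=11.370 > Ia=1.117: effective rainfall P−Ia = 1744037/170100 in
Q: (1744037/170100)² ÷ (2694037/170100) = 3041665057369/458255693700 in (≈ 6.637 in)

Q = 3041665057369/458255693700 in ≈ 6.637 in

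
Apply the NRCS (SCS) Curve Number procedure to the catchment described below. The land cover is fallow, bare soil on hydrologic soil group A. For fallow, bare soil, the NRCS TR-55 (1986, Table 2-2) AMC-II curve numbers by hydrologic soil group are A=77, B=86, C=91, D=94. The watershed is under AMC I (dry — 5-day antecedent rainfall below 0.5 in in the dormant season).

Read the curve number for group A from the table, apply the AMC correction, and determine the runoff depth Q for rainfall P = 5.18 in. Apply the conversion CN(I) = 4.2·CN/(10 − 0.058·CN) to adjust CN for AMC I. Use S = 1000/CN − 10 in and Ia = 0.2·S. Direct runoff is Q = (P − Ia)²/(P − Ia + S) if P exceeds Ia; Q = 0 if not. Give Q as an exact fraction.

Q = 92296262809/71051222550 in ≈ 1.299 in

NRCS table: fallow, bare soil, soil group A → CN(II) = 77
Dry (AMC I): CN(I) = 4.2·77/(10 − 0.058·77) = (1617/5)/(2767/500) = 161700/2767 ≈ 58.439
S = 1000/(161700/2767) − 10 = 11500/1617 in ≈ 7.112 in
Ia = 0.2·(11500/1617) = 2300/1617 in ≈ 1.422 in
Since P=5.180 > Ia=1.422: effective rainfall P−Ia = 303803/80850 in
Q = (303803/80850)²/((303803/80850) + 11500/1617) = (92296262809/6536722500)/(878803/80850) = 92296262809/71051222550 in ≈ 1.299 in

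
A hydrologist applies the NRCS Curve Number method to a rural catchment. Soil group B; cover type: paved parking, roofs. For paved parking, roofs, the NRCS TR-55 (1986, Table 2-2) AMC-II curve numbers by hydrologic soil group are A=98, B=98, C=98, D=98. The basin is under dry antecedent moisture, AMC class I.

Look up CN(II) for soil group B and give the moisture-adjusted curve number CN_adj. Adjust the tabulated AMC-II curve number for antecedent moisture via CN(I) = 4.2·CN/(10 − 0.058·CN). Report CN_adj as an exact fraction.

NRCS table: paved parking, roofs, soil group B → CN(II) = 98
CN(I) from CN(II)=98: (4.2·98)/(10 − 0.058·98) = 102900/1079 ≈ 95.366

CN_adj = 102900/1079 ≈ 95.366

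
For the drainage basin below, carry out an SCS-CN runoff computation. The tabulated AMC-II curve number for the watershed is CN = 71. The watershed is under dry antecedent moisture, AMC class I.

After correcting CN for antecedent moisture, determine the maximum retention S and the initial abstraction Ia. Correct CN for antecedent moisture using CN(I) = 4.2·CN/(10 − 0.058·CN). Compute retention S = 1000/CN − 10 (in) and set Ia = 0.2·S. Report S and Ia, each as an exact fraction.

CN(I) from CN(II)=71: (4.2·71)/(10 − 0.058·71) = 149100/2941 ≈ 50.697
Retention S: 1000/CN − 10 with CN=50.697 → S = 14500/1491 ≈ 9.725 in
Initial abstraction Ia = S/5 = (14500/1491)/5 = 2900/1491 ≈ 1.945 in

S = 14500/1491 in ≈ 9.725 in; Ia = 2900/1491 in ≈ 1.945 in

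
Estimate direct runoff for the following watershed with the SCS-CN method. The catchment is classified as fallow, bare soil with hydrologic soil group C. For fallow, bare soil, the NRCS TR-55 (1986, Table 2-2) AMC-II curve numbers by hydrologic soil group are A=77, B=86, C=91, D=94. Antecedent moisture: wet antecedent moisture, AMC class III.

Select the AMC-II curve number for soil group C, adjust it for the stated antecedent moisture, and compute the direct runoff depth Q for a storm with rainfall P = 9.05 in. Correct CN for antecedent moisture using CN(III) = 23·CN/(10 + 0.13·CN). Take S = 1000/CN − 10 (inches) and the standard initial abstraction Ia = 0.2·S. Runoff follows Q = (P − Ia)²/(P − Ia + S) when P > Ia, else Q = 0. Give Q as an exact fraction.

NRCS table: fallow, bare soil, soil group C → CN(II) = 91
CN(III) from CN(II)=91: (23·91)/(10 + 0.13·91) = 209300/2183 ≈ 95.877
Retention S: 1000/CN − 10 with CN=95.877 → S = 900/2093 ≈ 0.430 in
Initial abstraction Ia = S/5 = (900/2093)/5 = 180/2093 ≈ 0.086 in
Since P=9.050 > Ia=0.086: effective rainfall P−Ia = 375233/41860 in
Q: (375233/41860)² ÷ (393233/41860) = 140799804289/16460733380 in (≈ 8.554 in)

Q = 140799804289/16460733380 in ≈ 8.554 in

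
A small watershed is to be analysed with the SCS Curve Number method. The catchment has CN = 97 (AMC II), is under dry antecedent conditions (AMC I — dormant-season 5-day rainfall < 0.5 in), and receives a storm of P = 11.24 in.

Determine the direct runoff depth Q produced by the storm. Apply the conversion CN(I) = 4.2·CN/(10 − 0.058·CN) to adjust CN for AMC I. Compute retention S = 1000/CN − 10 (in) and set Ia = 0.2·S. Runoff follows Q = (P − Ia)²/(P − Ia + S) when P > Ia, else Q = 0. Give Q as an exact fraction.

Q = 35456513401/3408563025 in ≈ 10.402 in

Adjust CN=97 to AMC I: 4.2·97/(10 − 0.058·97) → (2037/5) ÷ (2187/500) = 67900/729 ≈ 93.141
Max retention: S = 1000/(67900/729) − 10 = 500/679 in (≈ 0.736 in)
Ia = 0.2·(500/679) = 100/679 in ≈ 0.147 in
P − Ia = 11.240 − 0.147 = 188299/16975 ≈ 11.093 in (> 0, runoff occurs)
Runoff Q = (P−Ia)²/(P−Ia+S) = (11.093)²/(11.093+0.736) = 35456513401/3408563025 ≈ 10.402 in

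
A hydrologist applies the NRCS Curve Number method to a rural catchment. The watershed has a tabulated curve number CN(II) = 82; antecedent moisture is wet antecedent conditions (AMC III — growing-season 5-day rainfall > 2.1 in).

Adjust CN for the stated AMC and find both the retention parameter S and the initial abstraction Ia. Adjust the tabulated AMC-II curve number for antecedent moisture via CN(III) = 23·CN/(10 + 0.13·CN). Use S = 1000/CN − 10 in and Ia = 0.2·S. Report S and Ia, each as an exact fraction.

S = 900/943 in ≈ 0.954 in; Ia = 180/943 in ≈ 0.191 in

CN(III) from CN(II)=82: (23·82)/(10 + 0.13·82) = 94300/1033 ≈ 91.288
Max retention: S = 1000/(94300/1033) − 10 = 900/943 in (≈ 0.954 in)
Ia = 0.2S: 0.2·0.954 = 0.191 in (exactly 180/943)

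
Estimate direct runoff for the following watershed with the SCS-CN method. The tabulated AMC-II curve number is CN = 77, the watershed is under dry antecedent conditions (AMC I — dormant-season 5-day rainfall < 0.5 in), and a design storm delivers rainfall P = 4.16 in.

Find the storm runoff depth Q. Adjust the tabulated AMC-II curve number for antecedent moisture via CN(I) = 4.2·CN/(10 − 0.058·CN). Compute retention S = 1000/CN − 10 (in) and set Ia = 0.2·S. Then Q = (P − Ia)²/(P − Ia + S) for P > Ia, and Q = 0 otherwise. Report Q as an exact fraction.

Q = 1530925778/2011992675 in ≈ 0.761 in

Dry (AMC I): CN(I) = 4.2·77/(10 − 0.058·77) = (1617/5)/(2767/500) = 161700/2767 ≈ 58.439
Retention S: 1000/CN − 10 with CN=58.439 → S = 11500/1617 ≈ 7.112 in
Ia = 0.2S: 0.2·7.112 = 1.422 in (exactly 2300/1617)
P − Ia = 4.160 − 1.422 = 110668/40425 ≈ 2.738 in (> 0, runoff occurs)
Q = (110668/40425)²/((110668/40425) + 11500/1617) = (12247406224/1634180625)/(398168/40425) = 1530925778/2011992675 in ≈ 0.761 in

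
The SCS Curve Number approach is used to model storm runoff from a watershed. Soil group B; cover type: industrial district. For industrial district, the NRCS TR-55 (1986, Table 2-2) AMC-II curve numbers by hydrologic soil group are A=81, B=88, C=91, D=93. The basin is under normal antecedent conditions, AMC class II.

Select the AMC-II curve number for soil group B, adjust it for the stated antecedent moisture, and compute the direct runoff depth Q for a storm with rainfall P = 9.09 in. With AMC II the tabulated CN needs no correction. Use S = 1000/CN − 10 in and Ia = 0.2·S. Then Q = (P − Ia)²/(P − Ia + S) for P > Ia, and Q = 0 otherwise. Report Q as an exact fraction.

Q = 31356867/4106300 in ≈ 7.636 in

NRCS table: industrial district, soil group B → CN(II) = 88
AMC II — tabulated CN = 88 applies directly.
S = 1000/88 − 10 = 15/11 in ≈ 1.364 in
Ia = 0.2S: 0.2·1.364 = 0.273 in (exactly 3/11)
P − Ia = 9.090 − 0.273 = 9699/1100 ≈ 8.817 in (> 0, runoff occurs)
Runoff Q = (P−Ia)²/(P−Ia+S) = (8.817)²/(8.817+1.364) = 31356867/4106300 ≈ 7.636 in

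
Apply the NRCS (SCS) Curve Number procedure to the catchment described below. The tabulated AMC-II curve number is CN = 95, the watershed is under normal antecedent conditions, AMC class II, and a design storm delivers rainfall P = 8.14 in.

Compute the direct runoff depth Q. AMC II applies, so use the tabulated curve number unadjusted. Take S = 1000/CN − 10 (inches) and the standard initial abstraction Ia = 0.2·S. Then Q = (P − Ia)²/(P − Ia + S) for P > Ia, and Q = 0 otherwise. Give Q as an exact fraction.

Q = 58262689/7726350 in ≈ 7.541 in

CN(II) = 95; AMC II needs no correction.
Retention S: 1000/CN − 10 with CN=95.000 → S = 10/19 ≈ 0.526 in
Ia = 0.2S: 0.2·0.526 = 0.105 in (exactly 2/19)
Excess rainfall: 8.140 − 0.105 = 8.035 in; P > Ia so Q > 0
Runoff Q = (P−Ia)²/(P−Ia+S) = (8.035)²/(8.035+0.526) = 58262689/7726350 ≈ 7.541 in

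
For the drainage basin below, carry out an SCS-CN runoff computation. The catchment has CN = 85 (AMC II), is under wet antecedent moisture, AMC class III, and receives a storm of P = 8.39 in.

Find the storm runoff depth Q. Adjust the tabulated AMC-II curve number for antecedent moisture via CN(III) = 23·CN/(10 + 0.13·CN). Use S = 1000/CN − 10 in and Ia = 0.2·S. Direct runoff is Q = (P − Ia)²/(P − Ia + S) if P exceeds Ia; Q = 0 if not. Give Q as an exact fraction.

Adjust CN=85 to AMC III: 23·85/(10 + 0.13·85) → 1955 ÷ (421/20) = 39100/421 ≈ 92.874
Retention S: 1000/CN − 10 with CN=92.874 → S = 300/391 ≈ 0.767 in
Initial abstraction Ia = S/5 = (300/391)/5 = 60/391 ≈ 0.153 in
Excess rainfall: 8.390 − 0.153 = 8.237 in; P > Ia so Q > 0
Q = (322049/39100)²/((322049/39100) + 300/391) = (103715558401/1528810000)/(352049/39100) = 103715558401/13765115900 in ≈ 7.535 in

Q = 103715558401/13765115900 in ≈ 7.535 in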